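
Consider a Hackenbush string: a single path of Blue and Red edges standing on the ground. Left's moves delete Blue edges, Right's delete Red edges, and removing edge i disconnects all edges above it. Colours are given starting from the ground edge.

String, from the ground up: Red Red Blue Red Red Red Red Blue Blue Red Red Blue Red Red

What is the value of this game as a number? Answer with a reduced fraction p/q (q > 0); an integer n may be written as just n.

-7991/4096

Prefix values for Red Red Blue Red Red Red Red Blue Blue Red Red Blue Red Red via {L|R} + simplicity:
R: Left { (no moves) }, Right { 0 } gives simplest -1
RR: Left { (no moves) }, Right { -1; 0 } gives simplest -2
RRB: Left { -2 }, Right { -1; 0 } gives simplest -3/2
RRBR: Left { -2 }, Right { -3/2; -1; 0 } gives simplest -7/4
RRBRR: Left { -2 }, Right { -7/4; -3/2; -1; 0 } gives simplest -15/8
RRBRRR: Left { -2 }, Right { -15/8; -7/4; -3/2; -1; 0 } gives simplest -31/16
RRBRRRR: Left { -2 }, Right { -31/16; -15/8; -7/4; -3/2; -1; 0 } gives simplest -63/32
RRBRRRRB: Left { -2; -63/32 }, Right { -31/16; -15/8; -7/4; -3/2; -1; 0 } gives simplest -125/64
RRBRRRRBB: Left { -2; -63/32; -125/64 }, Right { -31/16; -15/8; -7/4; -3/2; -1; 0 } gives simplest -249/128
RRBRRRRBBR: Left { -2; -63/32; -125/64 }, Right { -249/128; -31/16; -15/8; -7/4; -3/2; -1; 0 } gives simplest -499/256
RRBRRRRBBRR: Left { -2; -63/32; -125/64 }, Right { -499/256; -249/128; -31/16; -15/8; -7/4; -3/2; -1; 0 } gives simplest -999/512
RRBRRRRBBRRB: Left { -2; -63/32; -125/64; -999/512 }, Right { -499/256; -249/128; -31/16; -15/8; -7/4; -3/2; -1; 0 } gives simplest -1997/1024
RRBRRRRBBRRBR: Left { -2; -63/32; -125/64; -999/512 }, Right { -1997/1024; -499/256; -249/128; -31/16; -15/8; -7/4; -3/2; -1; 0 } gives simplest -3995/2048
RRBRRRRBBRRBRR: Left { -2; -63/32; -125/64; -999/512 }, Right { -3995/2048; -1997/1024; -499/256; -249/128; -31/16; -15/8; -7/4; -3/2; -1; 0 } gives simplest -7991/4096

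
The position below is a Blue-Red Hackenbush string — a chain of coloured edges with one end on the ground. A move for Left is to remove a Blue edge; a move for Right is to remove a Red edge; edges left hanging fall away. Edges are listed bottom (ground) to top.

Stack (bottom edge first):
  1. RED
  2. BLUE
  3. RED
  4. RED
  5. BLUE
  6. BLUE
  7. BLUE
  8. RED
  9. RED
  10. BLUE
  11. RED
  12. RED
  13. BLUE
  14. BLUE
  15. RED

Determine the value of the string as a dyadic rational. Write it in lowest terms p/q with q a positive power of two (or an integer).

-12723/16384

Build g(s[:k]) for k = 1..15, string s = RED BLUE RED RED BLUE BLUE BLUE RED RED BLUE RED RED BLUE BLUE RED.
g_1 [R]  L=[none]  R=[0]  -> -1
g_2 [RB]  L=[-1]  R=[0]  -> -1/2
g_3 [RBR]  L=[-1]  R=[-1/2; 0]  -> -3/4
g_4 [RBRR]  L=[-1]  R=[-3/4; -1/2; 0]  -> -7/8
g_5 [RBRRB]  L=[-1; -7/8]  R=[-3/4; -1/2; 0]  -> -13/16
g_6 [RBRRBB]  L=[-1; -7/8; -13/16]  R=[-3/4; -1/2; 0]  -> -25/32
g_7 [RBRRBBB]  L=[-1; -7/8; -13/16; -25/32]  R=[-3/4; -1/2; 0]  -> -49/64
g_8 [RBRRBBBR]  L=[-1; -7/8; -13/16; -25/32]  R=[-49/64; -3/4; -1/2; 0]  -> -99/128
g_9 [RBRRBBBRR]  L=[-1; -7/8; -13/16; -25/32]  R=[-99/128; -49/64; -3/4; -1/2; 0]  -> -199/256
g_10 [RBRRBBBRRB]  L=[-1; -7/8; -13/16; -25/32; -199/256]  R=[-99/128; -49/64; -3/4; -1/2; 0]  -> -397/512
g_11 [RBRRBBBRRBR]  L=[-1; -7/8; -13/16; -25/32; -199/256]  R=[-397/512; -99/128; -49/64; -3/4; -1/2; 0]  -> -795/1024
g_12 [RBRRBBBRRBRR]  L=[-1; -7/8; -13/16; -25/32; -199/256]  R=[-795/1024; -397/512; -99/128; -49/64; -3/4; -1/2; 0]  -> -1591/2048
g_13 [RBRRBBBRRBRRB]  L=[-1; -7/8; -13/16; -25/32; -199/256; -1591/2048]  R=[-795/1024; -397/512; -99/128; -49/64; -3/4; -1/2; 0]  -> -3181/4096
g_14 [RBRRBBBRRBRRBB]  L=[-1; -7/8; -13/16; -25/32; -199/256; -1591/2048; -3181/4096]  R=[-795/1024; -397/512; -99/128; -49/64; -3/4; -1/2; 0]  -> -6361/8192
g_15 [RBRRBBBRRBRRBBR]  L=[-1; -7/8; -13/16; -25/32; -199/256; -1591/2048; -3181/4096]  R=[-6361/8192; -795/1024; -397/512; -99/128; -49/64; -3/4; -1/2; 0]  -> -12723/16384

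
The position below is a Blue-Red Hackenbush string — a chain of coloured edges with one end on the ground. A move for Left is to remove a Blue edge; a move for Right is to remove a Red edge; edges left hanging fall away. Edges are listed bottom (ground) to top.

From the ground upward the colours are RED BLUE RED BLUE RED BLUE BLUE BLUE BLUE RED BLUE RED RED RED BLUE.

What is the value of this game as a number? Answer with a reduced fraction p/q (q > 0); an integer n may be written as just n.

Build value(s[:k]) for k = 1..15, string s = RED BLUE RED BLUE RED BLUE BLUE BLUE BLUE RED BLUE RED RED RED BLUE.
value_1 [R]  L=[—]  R=[0]  → -1
value_2 [RB]  L=[-1]  R=[0]  → -1/2
value_3 [RBR]  L=[-1]  R=[-1/2,0]  → -3/4
value_4 [RBRB]  L=[-1,-3/4]  R=[-1/2,0]  → -5/8
value_5 [RBRBR]  L=[-1,-3/4]  R=[-5/8,-1/2,0]  → -11/16
value_6 [RBRBRB]  L=[-1,-3/4,-11/16]  R=[-5/8,-1/2,0]  → -21/32
value_7 [RBRBRBB]  L=[-1,-3/4,-11/16,-21/32]  R=[-5/8,-1/2,0]  → -41/64
value_8 [RBRBRBBB]  L=[-1,-3/4,-11/16,-21/32,-41/64]  R=[-5/8,-1/2,0]  → -81/128
value_9 [RBRBRBBBB]  L=[-1,-3/4,-11/16,-21/32,-41/64,-81/128]  R=[-5/8,-1/2,0]  → -161/256
value_10 [RBRBRBBBBR]  L=[-1,-3/4,-11/16,-21/32,-41/64,-81/128]  R=[-161/256,-5/8,-1/2,0]  → -323/512
value_11 [RBRBRBBBBRB]  L=[-1,-3/4,-11/16,-21/32,-41/64,-81/128,-323/512]  R=[-161/256,-5/8,-1/2,0]  → -645/1024
value_12 [RBRBRBBBBRBR]  L=[-1,-3/4,-11/16,-21/32,-41/64,-81/128,-323/512]  R=[-645/1024,-161/256,-5/8,-1/2,0]  → -1291/2048
value_13 [RBRBRBBBBRBRR]  L=[-1,-3/4,-11/16,-21/32,-41/64,-81/128,-323/512]  R=[-1291/2048,-645/1024,-161/256,-5/8,-1/2,0]  → -2583/4096
value_14 [RBRBRBBBBRBRRR]  L=[-1,-3/4,-11/16,-21/32,-41/64,-81/128,-323/512]  R=[-2583/4096,-1291/2048,-645/1024,-161/256,-5/8,-1/2,0]  → -5167/8192
value_15 [RBRBRBBBBRBRRRB]  L=[-1,-3/4,-11/16,-21/32,-41/64,-81/128,-323/512,-5167/8192]  R=[-2583/4096,-1291/2048,-645/1024,-161/256,-5/8,-1/2,0]  → -10333/16384

-10333/16384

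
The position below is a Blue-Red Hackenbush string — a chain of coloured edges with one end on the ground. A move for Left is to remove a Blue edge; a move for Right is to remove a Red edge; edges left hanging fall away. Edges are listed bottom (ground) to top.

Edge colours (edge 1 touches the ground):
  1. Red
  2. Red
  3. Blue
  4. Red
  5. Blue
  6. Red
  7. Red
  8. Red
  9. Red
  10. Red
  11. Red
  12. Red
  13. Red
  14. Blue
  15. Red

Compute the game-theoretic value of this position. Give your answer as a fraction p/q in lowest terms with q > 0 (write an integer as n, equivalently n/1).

-14331/8192

Recurse on prefixes of the 15-edge string Red Red Blue Red Blue Red Red Red Red Red Red Red Red Blue Red:
step 1: add Red to get R; options L={ none } R={ 0 } so -1
step 2: add Red to get RR; options L={ none } R={ -1, 0 } so -2
step 3: add Blue to get RRB; options L={ -2 } R={ -1, 0 } so -3/2
step 4: add Red to get RRBR; options L={ -2 } R={ -3/2, -1, 0 } so -7/4
step 5: add Blue to get RRBRB; options L={ -2, -7/4 } R={ -3/2, -1, 0 } so -13/8
step 6: add Red to get RRBRBR; options L={ -2, -7/4 } R={ -13/8, -3/2, -1, 0 } so -27/16
step 7: add Red to get RRBRBRR; options L={ -2, -7/4 } R={ -27/16, -13/8, -3/2, -1, 0 } so -55/32
step 8: add Red to get RRBRBRRR; options L={ -2, -7/4 } R={ -55/32, -27/16, -13/8, -3/2, -1, 0 } so -111/64
step 9: add Red to get RRBRBRRRR; options L={ -2, -7/4 } R={ -111/64, -55/32, -27/16, -13/8, -3/2, -1, 0 } so -223/128
step 10: add Red to get RRBRBRRRRR; options L={ -2, -7/4 } R={ -223/128, -111/64, -55/32, -27/16, -13/8, -3/2, -1, 0 } so -447/256
step 11: add Red to get RRBRBRRRRRR; options L={ -2, -7/4 } R={ -447/256, -223/128, -111/64, -55/32, -27/16, -13/8, -3/2, -1, 0 } so -895/512
step 12: add Red to get RRBRBRRRRRRR; options L={ -2, -7/4 } R={ -895/512, -447/256, -223/128, -111/64, -55/32, -27/16, -13/8, -3/2, -1, 0 } so -1791/1024
step 13: add Red to get RRBRBRRRRRRRR; options L={ -2, -7/4 } R={ -1791/1024, -895/512, -447/256, -223/128, -111/64, -55/32, -27/16, -13/8, -3/2, -1, 0 } so -3583/2048
step 14: add Blue to get RRBRBRRRRRRRRB; options L={ -2, -7/4, -3583/2048 } R={ -1791/1024, -895/512, -447/256, -223/128, -111/64, -55/32, -27/16, -13/8, -3/2, -1, 0 } so -7165/4096
step 15: add Red to get RRBRBRRRRRRRRBR; options L={ -2, -7/4, -3583/2048 } R={ -7165/4096, -1791/1024, -895/512, -447/256, -223/128, -111/64, -55/32, -27/16, -13/8, -3/2, -1, 0 } so -14331/8192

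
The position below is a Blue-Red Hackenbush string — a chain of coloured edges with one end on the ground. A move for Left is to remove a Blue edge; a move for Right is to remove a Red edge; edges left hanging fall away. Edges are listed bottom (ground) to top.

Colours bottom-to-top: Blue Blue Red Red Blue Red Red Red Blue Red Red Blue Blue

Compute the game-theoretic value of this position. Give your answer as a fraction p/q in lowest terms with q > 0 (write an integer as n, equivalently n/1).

2599/2048

Build G(s[:k]) for k = 1..13, string s = Blue Blue Red Red Blue Red Red Red Blue Red Red Blue Blue.
B: Left { 0 }, Right { none } => simplest 1
BB: Left { 0, 1 }, Right { none } => simplest 2
BBR: Left { 0, 1 }, Right { 2 } => simplest 3/2
BBRR: Left { 0, 1 }, Right { 3/2, 2 } => simplest 5/4
BBRRB: Left { 0, 1, 5/4 }, Right { 3/2, 2 } => simplest 11/8
BBRRBR: Left { 0, 1, 5/4 }, Right { 11/8, 3/2, 2 } => simplest 21/16
BBRRBRR: Left { 0, 1, 5/4 }, Right { 21/16, 11/8, 3/2, 2 } => simplest 41/32
BBRRBRRR: Left { 0, 1, 5/4 }, Right { 41/32, 21/16, 11/8, 3/2, 2 } => simplest 81/64
BBRRBRRRB: Left { 0, 1, 5/4, 81/64 }, Right { 41/32, 21/16, 11/8, 3/2, 2 } => simplest 163/128
BBRRBRRRBR: Left { 0, 1, 5/4, 81/64 }, Right { 163/128, 41/32, 21/16, 11/8, 3/2, 2 } => simplest 325/256
BBRRBRRRBRR: Left { 0, 1, 5/4, 81/64 }, Right { 325/256, 163/128, 41/32, 21/16, 11/8, 3/2, 2 } => simplest 649/512
BBRRBRRRBRRB: Left { 0, 1, 5/4, 81/64, 649/512 }, Right { 325/256, 163/128, 41/32, 21/16, 11/8, 3/2, 2 } => simplest 1299/1024
BBRRBRRRBRRBB: Left { 0, 1, 5/4, 81/64, 649/512, 1299/1024 }, Right { 325/256, 163/128, 41/32, 21/16, 11/8, 3/2, 2 } => simplest 2599/2048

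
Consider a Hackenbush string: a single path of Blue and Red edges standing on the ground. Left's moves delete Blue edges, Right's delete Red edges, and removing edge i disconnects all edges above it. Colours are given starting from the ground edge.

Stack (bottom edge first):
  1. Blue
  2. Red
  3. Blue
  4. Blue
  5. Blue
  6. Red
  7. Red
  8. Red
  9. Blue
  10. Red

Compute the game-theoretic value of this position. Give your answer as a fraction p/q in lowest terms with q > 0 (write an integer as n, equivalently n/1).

453/512

value_1 [B]  L=[0]  R=[]  → 1
value_2 [BR]  L=[0]  R=[1]  → 1/2
value_3 [BRB]  L=[0, 1/2]  R=[1]  → 3/4
value_4 [BRBB]  L=[0, 1/2, 3/4]  R=[1]  → 7/8
value_5 [BRBBB]  L=[0, 1/2, 3/4, 7/8]  R=[1]  → 15/16
value_6 [BRBBBR]  L=[0, 1/2, 3/4, 7/8]  R=[15/16, 1]  → 29/32
value_7 [BRBBBRR]  L=[0, 1/2, 3/4, 7/8]  R=[29/32, 15/16, 1]  → 57/64
value_8 [BRBBBRRR]  L=[0, 1/2, 3/4, 7/8]  R=[57/64, 29/32, 15/16, 1]  → 113/128
value_9 [BRBBBRRRB]  L=[0, 1/2, 3/4, 7/8, 113/128]  R=[57/64, 29/32, 15/16, 1]  → 227/256
value_10 [BRBBBRRRBR]  L=[0, 1/2, 3/4, 7/8, 113/128]  R=[227/256, 57/64, 29/32, 15/16, 1]  → 453/512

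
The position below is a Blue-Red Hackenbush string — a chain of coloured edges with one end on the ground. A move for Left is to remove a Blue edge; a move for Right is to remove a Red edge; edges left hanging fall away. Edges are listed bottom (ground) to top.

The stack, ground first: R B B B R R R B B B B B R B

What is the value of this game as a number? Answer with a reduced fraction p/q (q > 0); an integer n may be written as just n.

-1797/8192

Recurse on prefixes of the 14-edge string R B B B R R R B B B B B R B:
value(R) = { · | 0 } => -1
value(RB) = { -1 | 0 } => -1/2
value(RBB) = { -1 -1/2 | 0 } => -1/4
value(RBBB) = { -1 -1/2 -1/4 | 0 } => -1/8
value(RBBBR) = { -1 -1/2 -1/4 | -1/8 0 } => -3/16
value(RBBBRR) = { -1 -1/2 -1/4 | -3/16 -1/8 0 } => -7/32
value(RBBBRRR) = { -1 -1/2 -1/4 | -7/32 -3/16 -1/8 0 } => -15/64
value(RBBBRRRB) = { -1 -1/2 -1/4 -15/64 | -7/32 -3/16 -1/8 0 } => -29/128
value(RBBBRRRBB) = { -1 -1/2 -1/4 -15/64 -29/128 | -7/32 -3/16 -1/8 0 } => -57/256
value(RBBBRRRBBB) = { -1 -1/2 -1/4 -15/64 -29/128 -57/256 | -7/32 -3/16 -1/8 0 } => -113/512
value(RBBBRRRBBBB) = { -1 -1/2 -1/4 -15/64 -29/128 -57/256 -113/512 | -7/32 -3/16 -1/8 0 } => -225/1024
value(RBBBRRRBBBBB) = { -1 -1/2 -1/4 -15/64 -29/128 -57/256 -113/512 -225/1024 | -7/32 -3/16 -1/8 0 } => -449/2048
value(RBBBRRRBBBBBR) = { -1 -1/2 -1/4 -15/64 -29/128 -57/256 -113/512 -225/1024 | -449/2048 -7/32 -3/16 -1/8 0 } => -899/4096
value(RBBBRRRBBBBBRB) = { -1 -1/2 -1/4 -15/64 -29/128 -57/256 -113/512 -225/1024 -899/4096 | -449/2048 -7/32 -3/16 -1/8 0 } => -1797/8192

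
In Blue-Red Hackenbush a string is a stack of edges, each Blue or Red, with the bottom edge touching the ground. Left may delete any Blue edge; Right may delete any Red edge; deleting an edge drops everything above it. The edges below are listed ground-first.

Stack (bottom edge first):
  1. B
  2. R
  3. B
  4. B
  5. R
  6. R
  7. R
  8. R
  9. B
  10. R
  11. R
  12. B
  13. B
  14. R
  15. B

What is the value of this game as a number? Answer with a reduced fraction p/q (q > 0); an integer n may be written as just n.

step 1: add B to get B; options L={ 0 } R={ — } so 1
step 2: add R to get BR; options L={ 0 } R={ 1 } so 1/2
step 3: add B to get BRB; options L={ 0; 1/2 } R={ 1 } so 3/4
step 4: add B to get BRBB; options L={ 0; 1/2; 3/4 } R={ 1 } so 7/8
step 5: add R to get BRBBR; options L={ 0; 1/2; 3/4 } R={ 7/8; 1 } so 13/16
step 6: add R to get BRBBRR; options L={ 0; 1/2; 3/4 } R={ 13/16; 7/8; 1 } so 25/32
step 7: add R to get BRBBRRR; options L={ 0; 1/2; 3/4 } R={ 25/32; 13/16; 7/8; 1 } so 49/64
step 8: add R to get BRBBRRRR; options L={ 0; 1/2; 3/4 } R={ 49/64; 25/32; 13/16; 7/8; 1 } so 97/128
step 9: add B to get BRBBRRRRB; options L={ 0; 1/2; 3/4; 97/128 } R={ 49/64; 25/32; 13/16; 7/8; 1 } so 195/256
step 10: add R to get BRBBRRRRBR; options L={ 0; 1/2; 3/4; 97/128 } R={ 195/256; 49/64; 25/32; 13/16; 7/8; 1 } so 389/512
step 11: add R to get BRBBRRRRBRR; options L={ 0; 1/2; 3/4; 97/128 } R={ 389/512; 195/256; 49/64; 25/32; 13/16; 7/8; 1 } so 777/1024
step 12: add B to get BRBBRRRRBRRB; options L={ 0; 1/2; 3/4; 97/128; 777/1024 } R={ 389/512; 195/256; 49/64; 25/32; 13/16; 7/8; 1 } so 1555/2048
step 13: add B to get BRBBRRRRBRRBB; options L={ 0; 1/2; 3/4; 97/128; 777/1024; 1555/2048 } R={ 389/512; 195/256; 49/64; 25/32; 13/16; 7/8; 1 } so 3111/4096
step 14: add R to get BRBBRRRRBRRBBR; options L={ 0; 1/2; 3/4; 97/128; 777/1024; 1555/2048 } R={ 3111/4096; 389/512; 195/256; 49/64; 25/32; 13/16; 7/8; 1 } so 6221/8192
step 15: add B to get BRBBRRRRBRRBBRB; options L={ 0; 1/2; 3/4; 97/128; 777/1024; 1555/2048; 6221/8192 } R={ 3111/4096; 389/512; 195/256; 49/64; 25/32; 13/16; 7/8; 1 } so 12443/16384

12443/16384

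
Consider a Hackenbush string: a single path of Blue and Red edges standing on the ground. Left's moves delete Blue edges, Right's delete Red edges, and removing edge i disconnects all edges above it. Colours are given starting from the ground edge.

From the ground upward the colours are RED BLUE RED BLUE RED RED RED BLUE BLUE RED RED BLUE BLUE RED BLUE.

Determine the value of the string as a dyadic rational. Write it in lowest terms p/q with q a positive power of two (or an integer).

-11877/16384

1 of 15 · R · max L −∞ · min R 0 — -1
2 of 15 · RB · max L -1 · min R 0 — -1/2
3 of 15 · RBR · max L -1 · min R -1/2 — -3/4
4 of 15 · RBRB · max L -3/4 · min R -1/2 — -5/8
5 of 15 · RBRBR · max L -3/4 · min R -5/8 — -11/16
6 of 15 · RBRBRR · max L -3/4 · min R -11/16 — -23/32
7 of 15 · RBRBRRR · max L -3/4 · min R -23/32 — -47/64
8 of 15 · RBRBRRRB · max L -47/64 · min R -23/32 — -93/128
9 of 15 · RBRBRRRBB · max L -93/128 · min R -23/32 — -185/256
10 of 15 · RBRBRRRBBR · max L -93/128 · min R -185/256 — -371/512
11 of 15 · RBRBRRRBBRR · max L -93/128 · min R -371/512 — -743/1024
12 of 15 · RBRBRRRBBRRB · max L -743/1024 · min R -371/512 — -1485/2048
13 of 15 · RBRBRRRBBRRBB · max L -1485/2048 · min R -371/512 — -2969/4096
14 of 15 · RBRBRRRBBRRBBR · max L -1485/2048 · min R -2969/4096 — -5939/8192
15 of 15 · RBRBRRRBBRRBBRB · max L -5939/8192 · min R -2969/4096 — -11877/16384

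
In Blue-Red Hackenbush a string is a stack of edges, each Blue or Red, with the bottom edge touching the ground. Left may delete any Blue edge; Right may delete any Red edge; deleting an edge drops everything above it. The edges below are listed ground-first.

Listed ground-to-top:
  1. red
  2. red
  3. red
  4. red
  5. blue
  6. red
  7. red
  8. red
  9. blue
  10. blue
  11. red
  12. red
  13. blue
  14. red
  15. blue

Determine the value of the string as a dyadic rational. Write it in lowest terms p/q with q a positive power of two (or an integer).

g_1 [r]  L=[∅]  R=[0]  -> -1
g_2 [rr]  L=[∅]  R=[-1 0]  -> -2
g_3 [rrr]  L=[∅]  R=[-2 -1 0]  -> -3
g_4 [rrrr]  L=[∅]  R=[-3 -2 -1 0]  -> -4
g_5 [rrrrb]  L=[-4]  R=[-3 -2 -1 0]  -> -7/2
g_6 [rrrrbr]  L=[-4]  R=[-7/2 -3 -2 -1 0]  -> -15/4
g_7 [rrrrbrr]  L=[-4]  R=[-15/4 -7/2 -3 -2 -1 0]  -> -31/8
g_8 [rrrrbrrr]  L=[-4]  R=[-31/8 -15/4 -7/2 -3 -2 -1 0]  -> -63/16
g_9 [rrrrbrrrb]  L=[-4 -63/16]  R=[-31/8 -15/4 -7/2 -3 -2 -1 0]  -> -125/32
g_10 [rrrrbrrrbb]  L=[-4 -63/16 -125/32]  R=[-31/8 -15/4 -7/2 -3 -2 -1 0]  -> -249/64
g_11 [rrrrbrrrbbr]  L=[-4 -63/16 -125/32]  R=[-249/64 -31/8 -15/4 -7/2 -3 -2 -1 0]  -> -499/128
g_12 [rrrrbrrrbbrr]  L=[-4 -63/16 -125/32]  R=[-499/128 -249/64 -31/8 -15/4 -7/2 -3 -2 -1 0]  -> -999/256
g_13 [rrrrbrrrbbrrb]  L=[-4 -63/16 -125/32 -999/256]  R=[-499/128 -249/64 -31/8 -15/4 -7/2 -3 -2 -1 0]  -> -1997/512
g_14 [rrrrbrrrbbrrbr]  L=[-4 -63/16 -125/32 -999/256]  R=[-1997/512 -499/128 -249/64 -31/8 -15/4 -7/2 -3 -2 -1 0]  -> -3995/1024
g_15 [rrrrbrrrbbrrbrb]  L=[-4 -63/16 -125/32 -999/256 -3995/1024]  R=[-1997/512 -499/128 -249/64 -31/8 -15/4 -7/2 -3 -2 -1 0]  -> -7989/2048

-7989/2048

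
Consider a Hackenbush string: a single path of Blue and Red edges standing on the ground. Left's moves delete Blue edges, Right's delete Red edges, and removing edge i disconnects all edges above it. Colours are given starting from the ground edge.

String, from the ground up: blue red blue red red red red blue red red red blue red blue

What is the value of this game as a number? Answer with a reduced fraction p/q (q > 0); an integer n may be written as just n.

Build v(s[:k]) for k = 1..14, string s = blue red blue red red red red blue red red red blue red blue.
step 1: add blue to get b; options L={ 0 } R={  } => 1
step 2: add red to get br; options L={ 0 } R={ 1 } => 1/2
step 3: add blue to get brb; options L={ 0,1/2 } R={ 1 } => 3/4
step 4: add red to get brbr; options L={ 0,1/2 } R={ 3/4,1 } => 5/8
step 5: add red to get brbrr; options L={ 0,1/2 } R={ 5/8,3/4,1 } => 9/16
step 6: add red to get brbrrr; options L={ 0,1/2 } R={ 9/16,5/8,3/4,1 } => 17/32
step 7: add red to get brbrrrr; options L={ 0,1/2 } R={ 17/32,9/16,5/8,3/4,1 } => 33/64
step 8: add blue to get brbrrrrb; options L={ 0,1/2,33/64 } R={ 17/32,9/16,5/8,3/4,1 } => 67/128
step 9: add red to get brbrrrrbr; options L={ 0,1/2,33/64 } R={ 67/128,17/32,9/16,5/8,3/4,1 } => 133/256
step 10: add red to get brbrrrrbrr; options L={ 0,1/2,33/64 } R={ 133/256,67/128,17/32,9/16,5/8,3/4,1 } => 265/512
step 11: add red to get brbrrrrbrrr; options L={ 0,1/2,33/64 } R={ 265/512,133/256,67/128,17/32,9/16,5/8,3/4,1 } => 529/1024
step 12: add blue to get brbrrrrbrrrb; options L={ 0,1/2,33/64,529/1024 } R={ 265/512,133/256,67/128,17/32,9/16,5/8,3/4,1 } => 1059/2048
step 13: add red to get brbrrrrbrrrbr; options L={ 0,1/2,33/64,529/1024 } R={ 1059/2048,265/512,133/256,67/128,17/32,9/16,5/8,3/4,1 } => 2117/4096
step 14: add blue to get brbrrrrbrrrbrb; options L={ 0,1/2,33/64,529/1024,2117/4096 } R={ 1059/2048,265/512,133/256,67/128,17/32,9/16,5/8,3/4,1 } => 4235/8192

4235/8192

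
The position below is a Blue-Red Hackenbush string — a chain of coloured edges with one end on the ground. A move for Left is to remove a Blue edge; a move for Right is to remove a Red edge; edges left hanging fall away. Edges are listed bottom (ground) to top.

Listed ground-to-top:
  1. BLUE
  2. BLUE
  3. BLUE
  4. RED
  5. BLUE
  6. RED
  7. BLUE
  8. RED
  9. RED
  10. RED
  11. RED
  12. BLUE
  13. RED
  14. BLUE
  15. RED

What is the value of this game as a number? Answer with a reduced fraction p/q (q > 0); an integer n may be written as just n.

10773/4096

v(B) = { 0 | · } so 1
v(BB) = { 0 1 | · } so 2
v(BBB) = { 0 1 2 | · } so 3
v(BBBR) = { 0 1 2 | 3 } so 5/2
v(BBBRB) = { 0 1 2 5/2 | 3 } so 11/4
v(BBBRBR) = { 0 1 2 5/2 | 11/4 3 } so 21/8
v(BBBRBRB) = { 0 1 2 5/2 21/8 | 11/4 3 } so 43/16
v(BBBRBRBR) = { 0 1 2 5/2 21/8 | 43/16 11/4 3 } so 85/32
v(BBBRBRBRR) = { 0 1 2 5/2 21/8 | 85/32 43/16 11/4 3 } so 169/64
v(BBBRBRBRRR) = { 0 1 2 5/2 21/8 | 169/64 85/32 43/16 11/4 3 } so 337/128
v(BBBRBRBRRRR) = { 0 1 2 5/2 21/8 | 337/128 169/64 85/32 43/16 11/4 3 } so 673/256
v(BBBRBRBRRRRB) = { 0 1 2 5/2 21/8 673/256 | 337/128 169/64 85/32 43/16 11/4 3 } so 1347/512
v(BBBRBRBRRRRBR) = { 0 1 2 5/2 21/8 673/256 | 1347/512 337/128 169/64 85/32 43/16 11/4 3 } so 2693/1024
v(BBBRBRBRRRRBRB) = { 0 1 2 5/2 21/8 673/256 2693/1024 | 1347/512 337/128 169/64 85/32 43/16 11/4 3 } so 5387/2048
v(BBBRBRBRRRRBRBR) = { 0 1 2 5/2 21/8 673/256 2693/1024 | 5387/2048 1347/512 337/128 169/64 85/32 43/16 11/4 3 } so 10773/4096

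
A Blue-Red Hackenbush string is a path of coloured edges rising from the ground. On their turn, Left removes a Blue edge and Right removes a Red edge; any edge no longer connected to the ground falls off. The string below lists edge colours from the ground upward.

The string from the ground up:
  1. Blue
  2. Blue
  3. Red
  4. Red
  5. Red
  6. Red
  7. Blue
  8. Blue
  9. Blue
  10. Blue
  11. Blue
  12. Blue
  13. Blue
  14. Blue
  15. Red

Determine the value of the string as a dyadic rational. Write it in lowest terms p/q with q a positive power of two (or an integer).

Prefix values for Blue Blue Red Red Red Red Blue Blue Blue Blue Blue Blue Blue Blue Red via {L|R} + simplicity:
1 of 15 · B · max L 0 · min R +∞ → 1
2 of 15 · BB · max L 1 · min R +∞ → 2
3 of 15 · BBR · max L 1 · min R 2 → 3/2
4 of 15 · BBRR · max L 1 · min R 3/2 → 5/4
5 of 15 · BBRRR · max L 1 · min R 5/4 → 9/8
6 of 15 · BBRRRR · max L 1 · min R 9/8 → 17/16
7 of 15 · BBRRRRB · max L 17/16 · min R 9/8 → 35/32
8 of 15 · BBRRRRBB · max L 35/32 · min R 9/8 → 71/64
9 of 15 · BBRRRRBBB · max L 71/64 · min R 9/8 → 143/128
10 of 15 · BBRRRRBBBB · max L 143/128 · min R 9/8 → 287/256
11 of 15 · BBRRRRBBBBB · max L 287/256 · min R 9/8 → 575/512
12 of 15 · BBRRRRBBBBBB · max L 575/512 · min R 9/8 → 1151/1024
13 of 15 · BBRRRRBBBBBBB · max L 1151/1024 · min R 9/8 → 2303/2048
14 of 15 · BBRRRRBBBBBBBB · max L 2303/2048 · min R 9/8 → 4607/4096
15 of 15 · BBRRRRBBBBBBBBR · max L 2303/2048 · min R 4607/4096 → 9213/8192

9213/8192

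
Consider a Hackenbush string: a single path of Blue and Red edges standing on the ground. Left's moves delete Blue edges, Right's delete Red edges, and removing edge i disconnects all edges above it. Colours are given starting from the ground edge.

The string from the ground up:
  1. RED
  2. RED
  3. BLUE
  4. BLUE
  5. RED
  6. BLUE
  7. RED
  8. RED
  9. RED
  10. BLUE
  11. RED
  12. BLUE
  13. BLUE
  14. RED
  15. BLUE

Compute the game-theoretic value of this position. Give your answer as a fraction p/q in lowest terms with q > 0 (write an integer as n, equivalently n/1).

val_1 [R]  L=[]  R=[0]  gives -1
val_2 [RR]  L=[]  R=[-1,0]  gives -2
val_3 [RRB]  L=[-2]  R=[-1,0]  gives -3/2
val_4 [RRBB]  L=[-2,-3/2]  R=[-1,0]  gives -5/4
val_5 [RRBBR]  L=[-2,-3/2]  R=[-5/4,-1,0]  gives -11/8
val_6 [RRBBRB]  L=[-2,-3/2,-11/8]  R=[-5/4,-1,0]  gives -21/16
val_7 [RRBBRBR]  L=[-2,-3/2,-11/8]  R=[-21/16,-5/4,-1,0]  gives -43/32
val_8 [RRBBRBRR]  L=[-2,-3/2,-11/8]  R=[-43/32,-21/16,-5/4,-1,0]  gives -87/64
val_9 [RRBBRBRRR]  L=[-2,-3/2,-11/8]  R=[-87/64,-43/32,-21/16,-5/4,-1,0]  gives -175/128
val_10 [RRBBRBRRRB]  L=[-2,-3/2,-11/8,-175/128]  R=[-87/64,-43/32,-21/16,-5/4,-1,0]  gives -349/256
val_11 [RRBBRBRRRBR]  L=[-2,-3/2,-11/8,-175/128]  R=[-349/256,-87/64,-43/32,-21/16,-5/4,-1,0]  gives -699/512
val_12 [RRBBRBRRRBRB]  L=[-2,-3/2,-11/8,-175/128,-699/512]  R=[-349/256,-87/64,-43/32,-21/16,-5/4,-1,0]  gives -1397/1024
val_13 [RRBBRBRRRBRBB]  L=[-2,-3/2,-11/8,-175/128,-699/512,-1397/1024]  R=[-349/256,-87/64,-43/32,-21/16,-5/4,-1,0]  gives -2793/2048
val_14 [RRBBRBRRRBRBBR]  L=[-2,-3/2,-11/8,-175/128,-699/512,-1397/1024]  R=[-2793/2048,-349/256,-87/64,-43/32,-21/16,-5/4,-1,0]  gives -5587/4096
val_15 [RRBBRBRRRBRBBRB]  L=[-2,-3/2,-11/8,-175/128,-699/512,-1397/1024,-5587/4096]  R=[-2793/2048,-349/256,-87/64,-43/32,-21/16,-5/4,-1,0]  gives -11173/8192

-11173/8192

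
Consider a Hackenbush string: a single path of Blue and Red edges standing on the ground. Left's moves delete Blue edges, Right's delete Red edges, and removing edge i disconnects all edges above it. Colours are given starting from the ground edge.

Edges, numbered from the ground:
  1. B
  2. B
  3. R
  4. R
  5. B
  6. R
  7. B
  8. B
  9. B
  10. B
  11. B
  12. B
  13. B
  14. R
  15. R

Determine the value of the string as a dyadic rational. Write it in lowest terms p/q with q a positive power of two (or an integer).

11257/8192

step 1: add B to get B; options L={ 0 } R={ — } gives 1
step 2: add B to get BB; options L={ 0,1 } R={ — } gives 2
step 3: add R to get BBR; options L={ 0,1 } R={ 2 } gives 3/2
step 4: add R to get BBRR; options L={ 0,1 } R={ 3/2,2 } gives 5/4
step 5: add B to get BBRRB; options L={ 0,1,5/4 } R={ 3/2,2 } gives 11/8
step 6: add R to get BBRRBR; options L={ 0,1,5/4 } R={ 11/8,3/2,2 } gives 21/16
step 7: add B to get BBRRBRB; options L={ 0,1,5/4,21/16 } R={ 11/8,3/2,2 } gives 43/32
step 8: add B to get BBRRBRBB; options L={ 0,1,5/4,21/16,43/32 } R={ 11/8,3/2,2 } gives 87/64
step 9: add B to get BBRRBRBBB; options L={ 0,1,5/4,21/16,43/32,87/64 } R={ 11/8,3/2,2 } gives 175/128
step 10: add B to get BBRRBRBBBB; options L={ 0,1,5/4,21/16,43/32,87/64,175/128 } R={ 11/8,3/2,2 } gives 351/256
step 11: add B to get BBRRBRBBBBB; options L={ 0,1,5/4,21/16,43/32,87/64,175/128,351/256 } R={ 11/8,3/2,2 } gives 703/512
step 12: add B to get BBRRBRBBBBBB; options L={ 0,1,5/4,21/16,43/32,87/64,175/128,351/256,703/512 } R={ 11/8,3/2,2 } gives 1407/1024
step 13: add B to get BBRRBRBBBBBBB; options L={ 0,1,5/4,21/16,43/32,87/64,175/128,351/256,703/512,1407/1024 } R={ 11/8,3/2,2 } gives 2815/2048
step 14: add R to get BBRRBRBBBBBBBR; options L={ 0,1,5/4,21/16,43/32,87/64,175/128,351/256,703/512,1407/1024 } R={ 2815/2048,11/8,3/2,2 } gives 5629/4096
step 15: add R to get BBRRBRBBBBBBBRR; options L={ 0,1,5/4,21/16,43/32,87/64,175/128,351/256,703/512,1407/1024 } R={ 5629/4096,2815/2048,11/8,3/2,2 } gives 11257/8192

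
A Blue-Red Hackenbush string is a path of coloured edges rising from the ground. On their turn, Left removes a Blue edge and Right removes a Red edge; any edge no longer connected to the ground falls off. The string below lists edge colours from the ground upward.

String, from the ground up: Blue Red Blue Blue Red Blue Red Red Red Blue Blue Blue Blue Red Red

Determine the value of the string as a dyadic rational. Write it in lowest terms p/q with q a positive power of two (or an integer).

Recurse on prefixes of the 15-edge string Blue Red Blue Blue Red Blue Red Red Red Blue Blue Blue Blue Red Red:
step 1: add Blue to get B; options L={ 0 } R={  } => 1
step 2: add Red to get BR; options L={ 0 } R={ 1 } => 1/2
step 3: add Blue to get BRB; options L={ 0, 1/2 } R={ 1 } => 3/4
step 4: add Blue to get BRBB; options L={ 0, 1/2, 3/4 } R={ 1 } => 7/8
step 5: add Red to get BRBBR; options L={ 0, 1/2, 3/4 } R={ 7/8, 1 } => 13/16
step 6: add Blue to get BRBBRB; options L={ 0, 1/2, 3/4, 13/16 } R={ 7/8, 1 } => 27/32
step 7: add Red to get BRBBRBR; options L={ 0, 1/2, 3/4, 13/16 } R={ 27/32, 7/8, 1 } => 53/64
step 8: add Red to get BRBBRBRR; options L={ 0, 1/2, 3/4, 13/16 } R={ 53/64, 27/32, 7/8, 1 } => 105/128
step 9: add Red to get BRBBRBRRR; options L={ 0, 1/2, 3/4, 13/16 } R={ 105/128, 53/64, 27/32, 7/8, 1 } => 209/256
step 10: add Blue to get BRBBRBRRRB; options L={ 0, 1/2, 3/4, 13/16, 209/256 } R={ 105/128, 53/64, 27/32, 7/8, 1 } => 419/512
step 11: add Blue to get BRBBRBRRRBB; options L={ 0, 1/2, 3/4, 13/16, 209/256, 419/512 } R={ 105/128, 53/64, 27/32, 7/8, 1 } => 839/1024
step 12: add Blue to get BRBBRBRRRBBB; options L={ 0, 1/2, 3/4, 13/16, 209/256, 419/512, 839/1024 } R={ 105/128, 53/64, 27/32, 7/8, 1 } => 1679/2048
step 13: add Blue to get BRBBRBRRRBBBB; options L={ 0, 1/2, 3/4, 13/16, 209/256, 419/512, 839/1024, 1679/2048 } R={ 105/128, 53/64, 27/32, 7/8, 1 } => 3359/4096
step 14: add Red to get BRBBRBRRRBBBBR; options L={ 0, 1/2, 3/4, 13/16, 209/256, 419/512, 839/1024, 1679/2048 } R={ 3359/4096, 105/128, 53/64, 27/32, 7/8, 1 } => 6717/8192
step 15: add Red to get BRBBRBRRRBBBBRR; options L={ 0, 1/2, 3/4, 13/16, 209/256, 419/512, 839/1024, 1679/2048 } R={ 6717/8192, 3359/4096, 105/128, 53/64, 27/32, 7/8, 1 } => 13433/16384

13433/16384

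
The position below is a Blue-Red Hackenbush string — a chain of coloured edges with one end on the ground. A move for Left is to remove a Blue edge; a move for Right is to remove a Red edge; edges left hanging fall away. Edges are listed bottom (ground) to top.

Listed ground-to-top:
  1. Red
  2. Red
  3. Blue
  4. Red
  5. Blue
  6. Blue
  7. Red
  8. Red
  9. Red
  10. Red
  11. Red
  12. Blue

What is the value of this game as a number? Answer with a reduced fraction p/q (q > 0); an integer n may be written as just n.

-1661/1024

v_1 [R]  L=[]  R=[0]  gives -1
v_2 [RR]  L=[]  R=[-1, 0]  gives -2
v_3 [RRB]  L=[-2]  R=[-1, 0]  gives -3/2
v_4 [RRBR]  L=[-2]  R=[-3/2, -1, 0]  gives -7/4
v_5 [RRBRB]  L=[-2, -7/4]  R=[-3/2, -1, 0]  gives -13/8
v_6 [RRBRBB]  L=[-2, -7/4, -13/8]  R=[-3/2, -1, 0]  gives -25/16
v_7 [RRBRBBR]  L=[-2, -7/4, -13/8]  R=[-25/16, -3/2, -1, 0]  gives -51/32
v_8 [RRBRBBRR]  L=[-2, -7/4, -13/8]  R=[-51/32, -25/16, -3/2, -1, 0]  gives -103/64
v_9 [RRBRBBRRR]  L=[-2, -7/4, -13/8]  R=[-103/64, -51/32, -25/16, -3/2, -1, 0]  gives -207/128
v_10 [RRBRBBRRRR]  L=[-2, -7/4, -13/8]  R=[-207/128, -103/64, -51/32, -25/16, -3/2, -1, 0]  gives -415/256
v_11 [RRBRBBRRRRR]  L=[-2, -7/4, -13/8]  R=[-415/256, -207/128, -103/64, -51/32, -25/16, -3/2, -1, 0]  gives -831/512
v_12 [RRBRBBRRRRRB]  L=[-2, -7/4, -13/8, -831/512]  R=[-415/256, -207/128, -103/64, -51/32, -25/16, -3/2, -1, 0]  gives -1661/1024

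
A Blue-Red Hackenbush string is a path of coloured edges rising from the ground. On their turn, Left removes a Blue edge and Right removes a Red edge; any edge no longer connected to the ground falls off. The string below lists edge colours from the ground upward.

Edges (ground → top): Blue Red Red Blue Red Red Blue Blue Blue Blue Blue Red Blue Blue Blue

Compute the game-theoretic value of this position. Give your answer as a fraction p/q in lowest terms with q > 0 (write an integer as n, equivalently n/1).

G_1 [B]  L=[0]  R=[]  -> 1
G_2 [BR]  L=[0]  R=[1]  -> 1/2
G_3 [BRR]  L=[0]  R=[1/2; 1]  -> 1/4
G_4 [BRRB]  L=[0; 1/4]  R=[1/2; 1]  -> 3/8
G_5 [BRRBR]  L=[0; 1/4]  R=[3/8; 1/2; 1]  -> 5/16
G_6 [BRRBRR]  L=[0; 1/4]  R=[5/16; 3/8; 1/2; 1]  -> 9/32
G_7 [BRRBRRB]  L=[0; 1/4; 9/32]  R=[5/16; 3/8; 1/2; 1]  -> 19/64
G_8 [BRRBRRBB]  L=[0; 1/4; 9/32; 19/64]  R=[5/16; 3/8; 1/2; 1]  -> 39/128
G_9 [BRRBRRBBB]  L=[0; 1/4; 9/32; 19/64; 39/128]  R=[5/16; 3/8; 1/2; 1]  -> 79/256
G_10 [BRRBRRBBBB]  L=[0; 1/4; 9/32; 19/64; 39/128; 79/256]  R=[5/16; 3/8; 1/2; 1]  -> 159/512
G_11 [BRRBRRBBBBB]  L=[0; 1/4; 9/32; 19/64; 39/128; 79/256; 159/512]  R=[5/16; 3/8; 1/2; 1]  -> 319/1024
G_12 [BRRBRRBBBBBR]  L=[0; 1/4; 9/32; 19/64; 39/128; 79/256; 159/512]  R=[319/1024; 5/16; 3/8; 1/2; 1]  -> 637/2048
G_13 [BRRBRRBBBBBRB]  L=[0; 1/4; 9/32; 19/64; 39/128; 79/256; 159/512; 637/2048]  R=[319/1024; 5/16; 3/8; 1/2; 1]  -> 1275/4096
G_14 [BRRBRRBBBBBRBB]  L=[0; 1/4; 9/32; 19/64; 39/128; 79/256; 159/512; 637/2048; 1275/4096]  R=[319/1024; 5/16; 3/8; 1/2; 1]  -> 2551/8192
G_15 [BRRBRRBBBBBRBBB]  L=[0; 1/4; 9/32; 19/64; 39/128; 79/256; 159/512; 637/2048; 1275/4096; 2551/8192]  R=[319/1024; 5/16; 3/8; 1/2; 1]  -> 5103/16384

5103/16384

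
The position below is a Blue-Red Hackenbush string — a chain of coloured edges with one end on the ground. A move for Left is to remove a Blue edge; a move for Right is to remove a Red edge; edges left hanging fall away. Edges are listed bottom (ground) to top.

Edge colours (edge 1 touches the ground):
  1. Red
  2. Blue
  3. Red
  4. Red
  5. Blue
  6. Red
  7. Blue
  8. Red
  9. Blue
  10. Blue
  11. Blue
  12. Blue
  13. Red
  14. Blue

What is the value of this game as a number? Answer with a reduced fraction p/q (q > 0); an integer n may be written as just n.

-6789/8192

Recurse on prefixes of the 14-edge string Red Blue Red Red Blue Red Blue Red Blue Blue Blue Blue Red Blue:
value(R) = { (no moves) | 0 } ⇒ -1
value(RB) = { -1 | 0 } ⇒ -1/2
value(RBR) = { -1 | -1/2 0 } ⇒ -3/4
value(RBRR) = { -1 | -3/4 -1/2 0 } ⇒ -7/8
value(RBRRB) = { -1 -7/8 | -3/4 -1/2 0 } ⇒ -13/16
value(RBRRBR) = { -1 -7/8 | -13/16 -3/4 -1/2 0 } ⇒ -27/32
value(RBRRBRB) = { -1 -7/8 -27/32 | -13/16 -3/4 -1/2 0 } ⇒ -53/64
value(RBRRBRBR) = { -1 -7/8 -27/32 | -53/64 -13/16 -3/4 -1/2 0 } ⇒ -107/128
value(RBRRBRBRB) = { -1 -7/8 -27/32 -107/128 | -53/64 -13/16 -3/4 -1/2 0 } ⇒ -213/256
value(RBRRBRBRBB) = { -1 -7/8 -27/32 -107/128 -213/256 | -53/64 -13/16 -3/4 -1/2 0 } ⇒ -425/512
value(RBRRBRBRBBB) = { -1 -7/8 -27/32 -107/128 -213/256 -425/512 | -53/64 -13/16 -3/4 -1/2 0 } ⇒ -849/1024
value(RBRRBRBRBBBB) = { -1 -7/8 -27/32 -107/128 -213/256 -425/512 -849/1024 | -53/64 -13/16 -3/4 -1/2 0 } ⇒ -1697/2048
value(RBRRBRBRBBBBR) = { -1 -7/8 -27/32 -107/128 -213/256 -425/512 -849/1024 | -1697/2048 -53/64 -13/16 -3/4 -1/2 0 } ⇒ -3395/4096
value(RBRRBRBRBBBBRB) = { -1 -7/8 -27/32 -107/128 -213/256 -425/512 -849/1024 -3395/4096 | -1697/2048 -53/64 -13/16 -3/4 -1/2 0 } ⇒ -6789/8192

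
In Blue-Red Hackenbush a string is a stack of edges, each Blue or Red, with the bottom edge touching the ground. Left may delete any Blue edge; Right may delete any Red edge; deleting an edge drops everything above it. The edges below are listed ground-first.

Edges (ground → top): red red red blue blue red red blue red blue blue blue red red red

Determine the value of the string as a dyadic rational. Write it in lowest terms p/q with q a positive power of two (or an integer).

1 of 15 · r · max L −∞ · min R 0 = -1
2 of 15 · rr · max L −∞ · min R -1 = -2
3 of 15 · rrr · max L −∞ · min R -2 = -3
4 of 15 · rrrb · max L -3 · min R -2 = -5/2
5 of 15 · rrrbb · max L -5/2 · min R -2 = -9/4
6 of 15 · rrrbbr · max L -5/2 · min R -9/4 = -19/8
7 of 15 · rrrbbrr · max L -5/2 · min R -19/8 = -39/16
8 of 15 · rrrbbrrb · max L -39/16 · min R -19/8 = -77/32
9 of 15 · rrrbbrrbr · max L -39/16 · min R -77/32 = -155/64
10 of 15 · rrrbbrrbrb · max L -155/64 · min R -77/32 = -309/128
11 of 15 · rrrbbrrbrbb · max L -309/128 · min R -77/32 = -617/256
12 of 15 · rrrbbrrbrbbb · max L -617/256 · min R -77/32 = -1233/512
13 of 15 · rrrbbrrbrbbbr · max L -617/256 · min R -1233/512 = -2467/1024
14 of 15 · rrrbbrrbrbbbrr · max L -617/256 · min R -2467/1024 = -4935/2048
15 of 15 · rrrbbrrbrbbbrrr · max L -617/256 · min R -4935/2048 = -9871/4096

-9871/4096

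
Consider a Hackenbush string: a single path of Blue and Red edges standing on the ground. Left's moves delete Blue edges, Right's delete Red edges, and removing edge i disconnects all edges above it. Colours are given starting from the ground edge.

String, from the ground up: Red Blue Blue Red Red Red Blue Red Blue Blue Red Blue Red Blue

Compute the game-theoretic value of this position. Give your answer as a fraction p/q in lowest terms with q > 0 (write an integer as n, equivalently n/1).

R: Left { · }, Right { 0 } = simplest -1
RB: Left { -1 }, Right { 0 } = simplest -1/2
RBB: Left { -1; -1/2 }, Right { 0 } = simplest -1/4
RBBR: Left { -1; -1/2 }, Right { -1/4; 0 } = simplest -3/8
RBBRR: Left { -1; -1/2 }, Right { -3/8; -1/4; 0 } = simplest -7/16
RBBRRR: Left { -1; -1/2 }, Right { -7/16; -3/8; -1/4; 0 } = simplest -15/32
RBBRRRB: Left { -1; -1/2; -15/32 }, Right { -7/16; -3/8; -1/4; 0 } = simplest -29/64
RBBRRRBR: Left { -1; -1/2; -15/32 }, Right { -29/64; -7/16; -3/8; -1/4; 0 } = simplest -59/128
RBBRRRBRB: Left { -1; -1/2; -15/32; -59/128 }, Right { -29/64; -7/16; -3/8; -1/4; 0 } = simplest -117/256
RBBRRRBRBB: Left { -1; -1/2; -15/32; -59/128; -117/256 }, Right { -29/64; -7/16; -3/8; -1/4; 0 } = simplest -233/512
RBBRRRBRBBR: Left { -1; -1/2; -15/32; -59/128; -117/256 }, Right { -233/512; -29/64; -7/16; -3/8; -1/4; 0 } = simplest -467/1024
RBBRRRBRBBRB: Left { -1; -1/2; -15/32; -59/128; -117/256; -467/1024 }, Right { -233/512; -29/64; -7/16; -3/8; -1/4; 0 } = simplest -933/2048
RBBRRRBRBBRBR: Left { -1; -1/2; -15/32; -59/128; -117/256; -467/1024 }, Right { -933/2048; -233/512; -29/64; -7/16; -3/8; -1/4; 0 } = simplest -1867/4096
RBBRRRBRBBRBRB: Left { -1; -1/2; -15/32; -59/128; -117/256; -467/1024; -1867/4096 }, Right { -933/2048; -233/512; -29/64; -7/16; -3/8; -1/4; 0 } = simplest -3733/8192

-3733/8192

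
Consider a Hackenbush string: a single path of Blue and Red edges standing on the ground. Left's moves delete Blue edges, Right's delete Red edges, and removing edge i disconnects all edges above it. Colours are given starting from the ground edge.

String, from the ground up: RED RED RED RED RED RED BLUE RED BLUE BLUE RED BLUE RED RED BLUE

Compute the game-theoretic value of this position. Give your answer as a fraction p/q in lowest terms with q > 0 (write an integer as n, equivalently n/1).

Recurse on prefixes of the 15-edge string RED RED RED RED RED RED BLUE RED BLUE BLUE RED BLUE RED RED BLUE:
R: Left { · }, Right { 0 } → simplest -1
RR: Left { · }, Right { -1; 0 } → simplest -2
RRR: Left { · }, Right { -2; -1; 0 } → simplest -3
RRRR: Left { · }, Right { -3; -2; -1; 0 } → simplest -4
RRRRR: Left { · }, Right { -4; -3; -2; -1; 0 } → simplest -5
RRRRRR: Left { · }, Right { -5; -4; -3; -2; -1; 0 } → simplest -6
RRRRRRB: Left { -6 }, Right { -5; -4; -3; -2; -1; 0 } → simplest -11/2
RRRRRRBR: Left { -6 }, Right { -11/2; -5; -4; -3; -2; -1; 0 } → simplest -23/4
RRRRRRBRB: Left { -6; -23/4 }, Right { -11/2; -5; -4; -3; -2; -1; 0 } → simplest -45/8
RRRRRRBRBB: Left { -6; -23/4; -45/8 }, Right { -11/2; -5; -4; -3; -2; -1; 0 } → simplest -89/16
RRRRRRBRBBR: Left { -6; -23/4; -45/8 }, Right { -89/16; -11/2; -5; -4; -3; -2; -1; 0 } → simplest -179/32
RRRRRRBRBBRB: Left { -6; -23/4; -45/8; -179/32 }, Right { -89/16; -11/2; -5; -4; -3; -2; -1; 0 } → simplest -357/64
RRRRRRBRBBRBR: Left { -6; -23/4; -45/8; -179/32 }, Right { -357/64; -89/16; -11/2; -5; -4; -3; -2; -1; 0 } → simplest -715/128
RRRRRRBRBBRBRR: Left { -6; -23/4; -45/8; -179/32 }, Right { -715/128; -357/64; -89/16; -11/2; -5; -4; -3; -2; -1; 0 } → simplest -1431/256
RRRRRRBRBBRBRRB: Left { -6; -23/4; -45/8; -179/32; -1431/256 }, Right { -715/128; -357/64; -89/16; -11/2; -5; -4; -3; -2; -1; 0 } → simplest -2861/512

-2861/512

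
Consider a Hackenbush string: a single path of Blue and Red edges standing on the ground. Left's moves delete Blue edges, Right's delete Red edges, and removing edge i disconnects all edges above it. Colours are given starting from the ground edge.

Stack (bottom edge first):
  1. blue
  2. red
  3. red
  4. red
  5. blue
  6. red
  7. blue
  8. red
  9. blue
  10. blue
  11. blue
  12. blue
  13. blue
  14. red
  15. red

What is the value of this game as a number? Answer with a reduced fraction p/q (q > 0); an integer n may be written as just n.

Prefix values for blue red red red blue red blue red blue blue blue blue blue red red via {L|R} + simplicity:
b: Left { 0 }, Right { ∅ } — simplest 1
br: Left { 0 }, Right { 1 } — simplest 1/2
brr: Left { 0 }, Right { 1/2 1 } — simplest 1/4
brrr: Left { 0 }, Right { 1/4 1/2 1 } — simplest 1/8
brrrb: Left { 0 1/8 }, Right { 1/4 1/2 1 } — simplest 3/16
brrrbr: Left { 0 1/8 }, Right { 3/16 1/4 1/2 1 } — simplest 5/32
brrrbrb: Left { 0 1/8 5/32 }, Right { 3/16 1/4 1/2 1 } — simplest 11/64
brrrbrbr: Left { 0 1/8 5/32 }, Right { 11/64 3/16 1/4 1/2 1 } — simplest 21/128
brrrbrbrb: Left { 0 1/8 5/32 21/128 }, Right { 11/64 3/16 1/4 1/2 1 } — simplest 43/256
brrrbrbrbb: Left { 0 1/8 5/32 21/128 43/256 }, Right { 11/64 3/16 1/4 1/2 1 } — simplest 87/512
brrrbrbrbbb: Left { 0 1/8 5/32 21/128 43/256 87/512 }, Right { 11/64 3/16 1/4 1/2 1 } — simplest 175/1024
brrrbrbrbbbb: Left { 0 1/8 5/32 21/128 43/256 87/512 175/1024 }, Right { 11/64 3/16 1/4 1/2 1 } — simplest 351/2048
brrrbrbrbbbbb: Left { 0 1/8 5/32 21/128 43/256 87/512 175/1024 351/2048 }, Right { 11/64 3/16 1/4 1/2 1 } — simplest 703/4096
brrrbrbrbbbbbr: Left { 0 1/8 5/32 21/128 43/256 87/512 175/1024 351/2048 }, Right { 703/4096 11/64 3/16 1/4 1/2 1 } — simplest 1405/8192
brrrbrbrbbbbbrr: Left { 0 1/8 5/32 21/128 43/256 87/512 175/1024 351/2048 }, Right { 1405/8192 703/4096 11/64 3/16 1/4 1/2 1 } — simplest 2809/16384

2809/16384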